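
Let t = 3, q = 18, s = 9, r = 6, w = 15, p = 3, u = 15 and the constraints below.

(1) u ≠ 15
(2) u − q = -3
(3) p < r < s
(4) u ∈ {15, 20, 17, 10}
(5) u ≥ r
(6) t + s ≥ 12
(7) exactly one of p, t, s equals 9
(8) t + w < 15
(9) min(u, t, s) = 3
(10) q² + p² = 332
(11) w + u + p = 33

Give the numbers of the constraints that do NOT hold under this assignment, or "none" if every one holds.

Constraints 1, 8, and 10 are violated.

(1) u = 15, but 15 is required to differ  no
(2) u − q = 15 − 18 = -3  yes
(3) values 3 < 6 < 9  yes
(4) u = 15 is in {15, 20, 17, 10}  yes
(5) u = 15, r = 6; 15 ≥ 6  yes
(6) t + s = 3 + 9 = 12; 12 ≥ 12  yes
(7) p=3, t=3, s=9; 1 of them equals 9  yes
(8) t + w = 3 + 15 = 18; 18 ≥ 15, bound 15 not met  no
(9) min(15, 3, 9) = 3  yes
(10) q² + p² = 18² + 3² = 324 + 9 = 333, not 332  no
(11) w + u + p = 15 + 15 + 3 = 33  yes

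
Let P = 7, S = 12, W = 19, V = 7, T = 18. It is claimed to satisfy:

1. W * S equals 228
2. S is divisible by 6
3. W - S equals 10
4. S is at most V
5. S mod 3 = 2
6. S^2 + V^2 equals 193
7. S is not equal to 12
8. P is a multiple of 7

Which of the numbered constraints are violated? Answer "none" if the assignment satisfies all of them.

1. W * S = 19 * 12 = 228  true
2. 12 / 6 = 2, so 6 divides 12  true
3. W - S = 19 - 12 = 7, not 10  false
4. S = 12, V = 7; 12 > 7 (want ≤)  false
5. 12 mod 3 = 0, not 2  false
6. S^2 + V^2 = 12^2 + 7^2 = 144 + 49 = 193  true
7. S = 12, but 12 is required to differ  false
8. 7 / 7 = 1, so 7 divides 7  true

Constraints 3, 4, 5, 7 do not hold.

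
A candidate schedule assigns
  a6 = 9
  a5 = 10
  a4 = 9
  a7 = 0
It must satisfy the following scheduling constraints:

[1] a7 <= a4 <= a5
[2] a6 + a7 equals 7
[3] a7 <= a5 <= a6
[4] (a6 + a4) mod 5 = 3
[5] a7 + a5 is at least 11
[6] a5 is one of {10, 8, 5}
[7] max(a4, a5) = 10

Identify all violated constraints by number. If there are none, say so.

Violated: 2, 3, 5.

[1] values 0 <= 9 <= 10  ✔
[2] a6 + a7 = 9 + 0 = 9, not 7  ✘
[3] values 0, 10, 9; a5 = 10 is not <= a6 = 9  ✘
[4] a6 + a4 = 18; 18 mod 5 = 3  ✔
[5] a7 + a5 = 0 + 10 = 10; 10 < 11, bound 11 not met  ✘
[6] a5 = 10 is in {10, 8, 5}  ✔
[7] max(9, 10) = 10  ✔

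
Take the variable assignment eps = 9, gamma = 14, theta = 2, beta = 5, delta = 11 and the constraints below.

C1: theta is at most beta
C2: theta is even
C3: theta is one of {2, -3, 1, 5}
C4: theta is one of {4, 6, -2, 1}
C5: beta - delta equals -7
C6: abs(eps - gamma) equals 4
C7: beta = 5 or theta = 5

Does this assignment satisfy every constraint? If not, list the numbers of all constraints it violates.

C1: theta = 2, beta = 5; 2 ≤ 5  holds
C2: theta = 2 is even  holds
C3: theta = 2 is in {2, -3, 1, 5}  holds
C4: theta = 2 is not in {4, 6, -2, 1}  fails
C5: beta - delta = 5 - 11 = -6, not -7  fails
C6: abs(9 - 14) = 5, not 4  fails
C7: beta = 5 = 5 (first disjunct)  holds

Constraints 4, 5, 6 do not hold.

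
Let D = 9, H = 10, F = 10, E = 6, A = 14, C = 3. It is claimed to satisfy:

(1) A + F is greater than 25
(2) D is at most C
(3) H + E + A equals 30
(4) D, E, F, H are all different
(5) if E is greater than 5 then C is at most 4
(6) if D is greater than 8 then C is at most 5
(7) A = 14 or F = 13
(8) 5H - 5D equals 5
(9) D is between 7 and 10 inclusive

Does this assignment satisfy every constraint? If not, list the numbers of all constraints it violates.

Constraints 1, 2, 4 do not hold.

(1) A + F = 14 + 10 = 24; 24 ≤ 25, bound 25 not met  no
(2) D = 9, C = 3; 9 > 3 (want ≤)  no
(3) H + E + A = 10 + 6 + 14 = 30  yes
(4) F = H = 10, not all different  no
(5) E = 6 > 5, so we need C ≤ 4; C = 3 ≤ 4  yes
(6) D = 9 > 8, so we need C ≤ 5; C = 3 ≤ 5  yes
(7) A = 14 = 14 (first disjunct)  yes
(8) 5H - 5D = 5(10) - 5(9) = 5  yes
(9) D = 9 lies in [7, 10]  yes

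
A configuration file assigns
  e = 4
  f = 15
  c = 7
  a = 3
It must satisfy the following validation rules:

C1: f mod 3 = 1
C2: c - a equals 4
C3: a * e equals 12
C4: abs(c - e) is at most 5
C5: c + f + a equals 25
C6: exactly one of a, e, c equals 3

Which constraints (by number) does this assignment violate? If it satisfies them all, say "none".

Constraint 1 does not hold.

C1: 15 mod 3 = 0, not 1  FAIL
C2: c - a = 7 - 3 = 4  OK
C3: a * e = 3 * 4 = 12  OK
C4: abs(7 - 4) = 3; 3 ≤ 5  OK
C5: c + f + a = 7 + 15 + 3 = 25  OK
C6: a=3, e=4, c=7; 1 of them equals 3  OK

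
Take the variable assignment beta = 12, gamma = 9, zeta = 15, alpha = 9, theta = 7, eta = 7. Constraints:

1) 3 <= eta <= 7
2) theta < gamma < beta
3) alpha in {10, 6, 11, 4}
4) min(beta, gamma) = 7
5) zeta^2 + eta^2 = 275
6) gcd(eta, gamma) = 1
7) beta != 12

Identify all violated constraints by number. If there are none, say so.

Violated: 3, 4, 5, and 7.

1) eta = 7 lies in [3, 7]  OK
2) values 7 < 9 < 12  OK
3) alpha = 9 is not in {10, 6, 11, 4}  FAIL
4) min(12, 9) = 9, not 7  FAIL
5) zeta^2 + eta^2 = 15^2 + 7^2 = 225 + 49 = 274, not 275  FAIL
6) gcd(7, 9) = 1  OK
7) beta = 12, but 12 is required to differ  FAIL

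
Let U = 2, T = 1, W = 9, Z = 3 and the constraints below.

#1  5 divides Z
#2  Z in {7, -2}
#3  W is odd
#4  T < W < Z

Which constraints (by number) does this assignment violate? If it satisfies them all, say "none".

Constraints 1, 2, and 4 are violated.

#1 3 = 5*0 + 3, so 5 does not divide 3  fails
#2 Z = 3 is not in {7, -2}  fails
#3 W = 9 is odd  holds
#4 values 1, 9, 3; W = 9 is not < Z = 3  fails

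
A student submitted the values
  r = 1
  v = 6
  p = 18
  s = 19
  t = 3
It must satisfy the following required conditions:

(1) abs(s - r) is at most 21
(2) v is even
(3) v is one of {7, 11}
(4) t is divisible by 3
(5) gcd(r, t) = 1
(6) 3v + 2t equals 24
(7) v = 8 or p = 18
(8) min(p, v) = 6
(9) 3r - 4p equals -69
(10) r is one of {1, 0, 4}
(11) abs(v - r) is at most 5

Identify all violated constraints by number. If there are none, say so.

The assignment fails constraint 3.

(1) abs(19 - 1) = 18; 18 ≤ 21 — satisfied.
(2) v = 6 is even — satisfied.
(3) v = 6 is not in {7, 11} — violated.
(4) 3 / 3 = 1, so 3 divides 3 — satisfied.
(5) gcd(1, 3) = 1 — satisfied.
(6) 3v + 2t = 3(6) + 2(3) = 24 — satisfied.
(7) v = 6 ≠ 8, but p = 18 = 18 (second disjunct) — satisfied.
(8) min(18, 6) = 6 — satisfied.
(9) 3r - 4p = 3(1) - 4(18) = -69 — satisfied.
(10) r = 1 is in {1, 0, 4} — satisfied.
(11) abs(6 - 1) = 5; 5 ≤ 5 — satisfied.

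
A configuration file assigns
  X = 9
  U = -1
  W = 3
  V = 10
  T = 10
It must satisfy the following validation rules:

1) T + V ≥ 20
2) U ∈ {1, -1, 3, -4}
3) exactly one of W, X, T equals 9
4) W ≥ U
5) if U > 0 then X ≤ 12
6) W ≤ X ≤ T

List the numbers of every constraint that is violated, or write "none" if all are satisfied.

Yes — all constraints hold.

1) T + V = 10 + 10 = 20; 20 ≥ 20  ✓
2) U = -1 is in {1, -1, 3, -4}  ✓
3) W=3, X=9, T=10; 1 of them equals 9  ✓
4) W = 3, U = -1; 3 ≥ -1  ✓
5) U = -1, not > 0; antecedent false, conditional vacuously true  ✓
6) values 3 ≤ 9 ≤ 10  ✓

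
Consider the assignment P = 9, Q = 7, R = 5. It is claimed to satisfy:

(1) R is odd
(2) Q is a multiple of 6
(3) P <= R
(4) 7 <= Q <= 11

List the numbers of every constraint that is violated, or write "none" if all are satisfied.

(1) R = 5 is odd  OK
(2) 7 = 6*1 + 1, so 6 does not divide 7  FAIL
(3) P = 9, R = 5; 9 > 5 (want ≤)  FAIL
(4) Q = 7 lies in [7, 11]  OK

Violated: 2 and 3.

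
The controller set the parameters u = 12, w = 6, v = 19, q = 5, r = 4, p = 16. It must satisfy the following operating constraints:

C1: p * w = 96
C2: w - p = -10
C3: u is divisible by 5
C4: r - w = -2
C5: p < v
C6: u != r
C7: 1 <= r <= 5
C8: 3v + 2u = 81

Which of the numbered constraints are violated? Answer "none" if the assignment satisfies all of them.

The assignment fails constraint 3.

C1: p * w = 16 * 6 = 96 — satisfied.
C2: w - p = 6 - 16 = -10 — satisfied.
C3: 12 = 5*2 + 2, so 5 does not divide 12 — violated.
C4: r - w = 4 - 6 = -2 — satisfied.
C5: p = 16, v = 19; 16 < 19 — satisfied.
C6: u = 12, r = 4; distinct — satisfied.
C7: r = 4 lies in [1, 5] — satisfied.
C8: 3v + 2u = 3(19) + 2(12) = 81 — satisfied.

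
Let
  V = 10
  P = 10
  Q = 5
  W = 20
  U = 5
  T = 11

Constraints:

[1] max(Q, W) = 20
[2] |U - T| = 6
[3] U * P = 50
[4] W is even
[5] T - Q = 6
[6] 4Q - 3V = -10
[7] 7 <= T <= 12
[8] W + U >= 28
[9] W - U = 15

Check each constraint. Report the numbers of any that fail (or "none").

The assignment fails constraint 8.

[1] max(5, 20) = 20 — OK.
[2] |5 - 11| = 6 — OK.
[3] U * P = 5 * 10 = 50 — OK.
[4] W = 20 is even — OK.
[5] T - Q = 11 - 5 = 6 — OK.
[6] 4Q - 3V = 4(5) - 3(10) = -10 — OK.
[7] T = 11 lies in [7, 12] — OK.
[8] W + U = 20 + 5 = 25; 25 < 28, bound 28 not met — violated.
[9] W - U = 20 - 5 = 15 — OK.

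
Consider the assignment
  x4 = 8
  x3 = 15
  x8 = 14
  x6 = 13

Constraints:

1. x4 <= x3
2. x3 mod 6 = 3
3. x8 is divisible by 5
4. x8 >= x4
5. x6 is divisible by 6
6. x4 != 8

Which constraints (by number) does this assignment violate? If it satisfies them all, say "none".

The assignment fails constraints 3, 5, 6.

1. x4 = 8, x3 = 15; 8 ≤ 15 — holds.
2. 15 mod 6 = 3 — holds.
3. 14 = 5*2 + 4, so 5 does not divide 14 — does not hold.
4. x8 = 14, x4 = 8; 14 ≥ 8 — holds.
5. 13 = 6*2 + 1, so 6 does not divide 13 — does not hold.
6. x4 = 8, but 8 is required to differ — does not hold.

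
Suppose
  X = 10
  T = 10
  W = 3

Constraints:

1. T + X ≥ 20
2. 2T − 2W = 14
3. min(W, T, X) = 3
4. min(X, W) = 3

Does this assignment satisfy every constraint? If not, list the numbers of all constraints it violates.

All constraints are satisfied.

1. T + X = 10 + 10 = 20; 20 ≥ 20 — holds.
2. 2T − 2W = 2(10) − 2(3) = 14 — holds.
3. min(3, 10, 10) = 3 — holds.
4. min(10, 3) = 3 — holds.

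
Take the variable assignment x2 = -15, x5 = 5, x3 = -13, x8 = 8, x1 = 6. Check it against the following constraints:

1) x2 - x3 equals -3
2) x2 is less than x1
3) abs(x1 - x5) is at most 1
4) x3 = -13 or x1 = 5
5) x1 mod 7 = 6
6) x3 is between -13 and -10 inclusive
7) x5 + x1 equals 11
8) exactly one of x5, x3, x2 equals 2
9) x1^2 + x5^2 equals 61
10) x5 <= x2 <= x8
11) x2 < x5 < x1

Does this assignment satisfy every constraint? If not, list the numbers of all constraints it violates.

1) x2 - x3 = -15 - (-13) = -2, not -3  no
2) x2 = -15, x1 = 6; -15 < 6  yes
3) abs(6 - 5) = 1; 1 ≤ 1  yes
4) x3 = -13 = -13 (first disjunct)  yes
5) 6 mod 7 = 6  yes
6) x3 = -13 lies in [-13, -10]  yes
7) x5 + x1 = 5 + 6 = 11  yes
8) x5=5, x3=-13, x2=-15; 0 of them equal 2, not exactly one  no
9) x1^2 + x5^2 = 6^2 + 5^2 = 36 + 25 = 61  yes
10) values 5, -15, 8; x5 = 5 is not <= x2 = -15  no
11) values -15 < 5 < 6  yes

No — constraints 1, 8, and 10 are not satisfied.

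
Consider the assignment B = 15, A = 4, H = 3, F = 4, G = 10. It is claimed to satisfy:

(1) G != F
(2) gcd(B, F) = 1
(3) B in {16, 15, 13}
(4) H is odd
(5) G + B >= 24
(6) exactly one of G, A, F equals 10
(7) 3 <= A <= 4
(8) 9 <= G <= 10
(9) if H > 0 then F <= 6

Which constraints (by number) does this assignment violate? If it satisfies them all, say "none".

(1) G = 10, F = 4; distinct — OK.
(2) gcd(15, 4) = 1 — OK.
(3) B = 15 is in {16, 15, 13} — OK.
(4) H = 3 is odd — OK.
(5) G + B = 10 + 15 = 25; 25 ≥ 24 — OK.
(6) G=10, A=4, F=4; 1 of them equals 10 — OK.
(7) A = 4 lies in [3, 4] — OK.
(8) G = 10 lies in [9, 10] — OK.
(9) H = 3 > 0, so we need F ≤ 6; F = 4 ≤ 6 — OK.

The assignment satisfies every constraint.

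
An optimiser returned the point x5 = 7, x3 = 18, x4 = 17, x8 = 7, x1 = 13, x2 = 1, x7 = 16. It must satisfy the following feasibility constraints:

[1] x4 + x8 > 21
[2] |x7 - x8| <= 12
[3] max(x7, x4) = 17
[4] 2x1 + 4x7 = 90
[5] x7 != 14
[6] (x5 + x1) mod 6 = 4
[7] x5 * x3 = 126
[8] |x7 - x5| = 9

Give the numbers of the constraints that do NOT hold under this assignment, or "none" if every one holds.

[1] x4 + x8 = 17 + 7 = 24; 24 > 21 — OK.
[2] |16 - 7| = 9; 9 ≤ 12 — OK.
[3] max(16, 17) = 17 — OK.
[4] 2x1 + 4x7 = 2(13) + 4(16) = 90 — OK.
[5] x7 = 16, and 16 ≠ 14 — OK.
[6] x5 + x1 = 20; 20 mod 6 = 2, not 4 — violated.
[7] x5 * x3 = 7 * 18 = 126 — OK.
[8] |16 - 7| = 9 — OK.

Constraint 6 does not hold.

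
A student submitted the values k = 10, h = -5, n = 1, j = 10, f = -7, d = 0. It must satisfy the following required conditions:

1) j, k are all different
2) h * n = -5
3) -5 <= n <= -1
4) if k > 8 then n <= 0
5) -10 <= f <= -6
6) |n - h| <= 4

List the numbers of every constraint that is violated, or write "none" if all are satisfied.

1) j = k = 10, not all different — violated.
2) h * n = -5 * 1 = -5 — OK.
3) n = 1 is outside [-5, -1] — violated.
4) k = 10 > 8, so we need n ≤ 0; but n = 1 > 0 — violated.
5) f = -7 lies in [-10, -6] — OK.
6) |1 - (-5)| = 6; 6 > 4, exceeds bound 4 — violated.

Constraints 1, 3, 4, and 6 are violated.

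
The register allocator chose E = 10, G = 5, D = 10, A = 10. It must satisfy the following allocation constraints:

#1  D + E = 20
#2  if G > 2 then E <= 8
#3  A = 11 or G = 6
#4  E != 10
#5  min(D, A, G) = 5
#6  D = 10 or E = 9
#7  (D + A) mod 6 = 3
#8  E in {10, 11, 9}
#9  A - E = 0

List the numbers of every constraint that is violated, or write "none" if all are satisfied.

Violated: 2, 3, 4, and 7.

#1 D + E = 10 + 10 = 20  yes
#2 G = 5 > 2, so we need E ≤ 8; but E = 10 > 8  no
#3 A = 10 ≠ 11 and G = 5 ≠ 6; both disjuncts false  no
#4 E = 10, but 10 is required to differ  no
#5 min(10, 10, 5) = 5  yes
#6 D = 10 = 10 (first disjunct)  yes
#7 D + A = 20; 20 mod 6 = 2, not 3  no
#8 E = 10 is in {10, 11, 9}  yes
#9 A - E = 10 - 10 = 0  yes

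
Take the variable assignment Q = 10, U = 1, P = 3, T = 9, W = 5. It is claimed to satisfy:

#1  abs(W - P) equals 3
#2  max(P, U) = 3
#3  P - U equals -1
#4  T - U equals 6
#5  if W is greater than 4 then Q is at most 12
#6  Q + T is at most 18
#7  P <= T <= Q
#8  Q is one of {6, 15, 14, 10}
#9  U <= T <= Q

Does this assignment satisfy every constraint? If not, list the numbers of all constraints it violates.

Constraints 1, 3, 4, 6 are violated.

#1 abs(5 - 3) = 2, not 3 — does not hold.
#2 max(3, 1) = 3 — holds.
#3 P - U = 3 - 1 = 2, not -1 — does not hold.
#4 T - U = 9 - 1 = 8, not 6 — does not hold.
#5 W = 5 > 4, so we need Q ≤ 12; Q = 10 ≤ 12 — holds.
#6 Q + T = 10 + 9 = 19; 19 > 18, bound 18 not met — does not hold.
#7 values 3 <= 9 <= 10 — holds.
#8 Q = 10 is in {6, 15, 14, 10} — holds.
#9 values 1 <= 9 <= 10 — holds.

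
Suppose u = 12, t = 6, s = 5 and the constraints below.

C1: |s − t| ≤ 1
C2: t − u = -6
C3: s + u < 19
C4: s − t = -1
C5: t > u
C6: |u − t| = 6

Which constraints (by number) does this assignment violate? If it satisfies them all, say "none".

C1: |5 − 6| = 1; 1 ≤ 1 — OK.
C2: t − u = 6 − 12 = -6 — OK.
C3: s + u = 5 + 12 = 17; 17 < 19 — OK.
C4: s − t = 5 − 6 = -1 — OK.
C5: t = 6, u = 12; 6 ≤ 12 (want >) — violated.
C6: |12 − 6| = 6 — OK.

Violated: 5.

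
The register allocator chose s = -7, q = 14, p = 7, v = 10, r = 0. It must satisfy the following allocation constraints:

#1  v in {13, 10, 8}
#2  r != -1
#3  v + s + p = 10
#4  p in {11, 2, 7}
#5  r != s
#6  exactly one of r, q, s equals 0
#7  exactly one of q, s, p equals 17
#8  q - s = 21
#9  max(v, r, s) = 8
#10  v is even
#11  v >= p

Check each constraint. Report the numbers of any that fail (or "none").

#1 v = 10 is in {13, 10, 8} — OK.
#2 r = 0, and 0 ≠ -1 — OK.
#3 v + s + p = 10 + (-7) + 7 = 10 — OK.
#4 p = 7 is in {11, 2, 7} — OK.
#5 r = 0, s = -7; distinct — OK.
#6 r=0, q=14, s=-7; 1 of them equals 0 — OK.
#7 q=14, s=-7, p=7; 0 of them equal 17, not exactly one — violated.
#8 q - s = 14 - (-7) = 21 — OK.
#9 max(10, 0, -7) = 10, not 8 — violated.
#10 v = 10 is even — OK.
#11 v = 10, p = 7; 10 ≥ 7 — OK.

Constraints 7, 9 are violated.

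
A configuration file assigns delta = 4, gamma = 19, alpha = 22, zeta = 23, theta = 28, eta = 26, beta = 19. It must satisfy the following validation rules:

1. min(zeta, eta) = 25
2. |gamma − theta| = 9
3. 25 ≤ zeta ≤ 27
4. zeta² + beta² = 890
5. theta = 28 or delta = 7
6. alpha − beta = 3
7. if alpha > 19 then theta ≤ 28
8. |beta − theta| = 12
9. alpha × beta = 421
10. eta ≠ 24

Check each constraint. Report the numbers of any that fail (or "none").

Violated: 1, 3, 8, 9.

1. min(23, 26) = 23, not 25 — violated.
2. |19 − 28| = 9 — satisfied.
3. zeta = 23 is outside [25, 27] — violated.
4. zeta² + beta² = 23² + 19² = 529 + 361 = 890 — satisfied.
5. theta = 28 = 28 (first disjunct) — satisfied.
6. alpha − beta = 22 − 19 = 3 — satisfied.
7. alpha = 22 > 19, so we need theta ≤ 28; theta = 28 ≤ 28 — satisfied.
8. |19 − 28| = 9, not 12 — violated.
9. alpha × beta = 22 × 19 = 418, not 421 — violated.
10. eta = 26, and 26 ≠ 24 — satisfied.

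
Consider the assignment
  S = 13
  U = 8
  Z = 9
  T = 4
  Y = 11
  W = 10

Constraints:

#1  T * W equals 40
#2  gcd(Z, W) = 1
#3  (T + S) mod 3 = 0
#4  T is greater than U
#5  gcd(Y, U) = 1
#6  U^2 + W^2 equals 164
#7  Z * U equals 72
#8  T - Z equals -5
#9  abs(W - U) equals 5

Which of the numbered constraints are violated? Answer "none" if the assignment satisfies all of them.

Violated: 3, 4, 9.

#1 T * W = 4 * 10 = 40 — holds.
#2 gcd(9, 10) = 1 — holds.
#3 T + S = 17; 17 mod 3 = 2, not 0 — does not hold.
#4 T = 4, U = 8; 4 ≤ 8 (want >) — does not hold.
#5 gcd(11, 8) = 1 — holds.
#6 U^2 + W^2 = 8^2 + 10^2 = 64 + 100 = 164 — holds.
#7 Z * U = 9 * 8 = 72 — holds.
#8 T - Z = 4 - 9 = -5 — holds.
#9 abs(10 - 8) = 2, not 5 — does not hold.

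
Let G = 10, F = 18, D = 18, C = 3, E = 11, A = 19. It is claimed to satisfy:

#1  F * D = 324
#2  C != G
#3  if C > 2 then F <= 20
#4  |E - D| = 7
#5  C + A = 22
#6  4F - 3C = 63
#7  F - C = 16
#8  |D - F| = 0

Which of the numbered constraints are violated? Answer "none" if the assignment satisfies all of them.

Constraint 7 does not hold.

#1 F * D = 18 * 18 = 324  true
#2 C = 3, G = 10; distinct  true
#3 C = 3 > 2, so we need F ≤ 20; F = 18 ≤ 20  true
#4 |11 - 18| = 7  true
#5 C + A = 3 + 19 = 22  true
#6 4F - 3C = 4(18) - 3(3) = 63  true
#7 F - C = 18 - 3 = 15, not 16  false
#8 |18 - 18| = 0  true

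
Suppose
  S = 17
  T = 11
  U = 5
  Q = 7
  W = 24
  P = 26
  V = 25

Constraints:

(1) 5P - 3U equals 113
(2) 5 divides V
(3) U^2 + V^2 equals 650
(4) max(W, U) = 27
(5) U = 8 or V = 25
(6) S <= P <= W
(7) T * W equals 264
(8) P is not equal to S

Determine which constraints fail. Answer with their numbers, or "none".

Constraints 1, 4, 6 do not hold.

(1) 5P - 3U = 5(26) - 3(5) = 115, not 113 — fails.
(2) 25 / 5 = 5, so 5 divides 25 — holds.
(3) U^2 + V^2 = 5^2 + 25^2 = 25 + 625 = 650 — holds.
(4) max(24, 5) = 24, not 27 — fails.
(5) U = 5 ≠ 8, but V = 25 = 25 (second disjunct) — holds.
(6) values 17, 26, 24; P = 26 is not <= W = 24 — fails.
(7) T * W = 11 * 24 = 264 — holds.
(8) P = 26, S = 17; distinct — holds.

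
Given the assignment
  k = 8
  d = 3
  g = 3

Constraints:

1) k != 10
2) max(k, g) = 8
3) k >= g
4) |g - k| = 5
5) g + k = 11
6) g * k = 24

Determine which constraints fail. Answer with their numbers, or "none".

1) k = 8, and 8 ≠ 10 — holds.
2) max(8, 3) = 8 — holds.
3) k = 8, g = 3; 8 ≥ 3 — holds.
4) |3 - 8| = 5 — holds.
5) g + k = 3 + 8 = 11 — holds.
6) g * k = 3 * 8 = 24 — holds.

No violations.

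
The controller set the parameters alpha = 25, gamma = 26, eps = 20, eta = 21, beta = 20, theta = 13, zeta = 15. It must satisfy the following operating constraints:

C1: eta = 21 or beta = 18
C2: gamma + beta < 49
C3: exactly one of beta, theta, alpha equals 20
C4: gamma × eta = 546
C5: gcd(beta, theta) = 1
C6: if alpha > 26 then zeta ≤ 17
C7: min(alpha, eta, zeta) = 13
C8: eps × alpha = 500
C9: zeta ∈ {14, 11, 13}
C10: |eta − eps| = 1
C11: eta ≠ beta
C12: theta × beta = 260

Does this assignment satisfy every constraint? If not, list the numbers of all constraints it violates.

Constraints 7 and 9 are violated.

C1: eta = 21 = 21 (first disjunct)  ✓
C2: gamma + beta = 26 + 20 = 46; 46 < 49  ✓
C3: beta=20, theta=13, alpha=25; 1 of them equals 20  ✓
C4: gamma × eta = 26 × 21 = 546  ✓
C5: gcd(20, 13) = 1  ✓
C6: alpha = 25, not > 26; antecedent false, conditional vacuously true  ✓
C7: min(25, 21, 15) = 15, not 13  ✗
C8: eps × alpha = 20 × 25 = 500  ✓
C9: zeta = 15 is not in {14, 11, 13}  ✗
C10: |21 − 20| = 1  ✓
C11: eta = 21, beta = 20; distinct  ✓
C12: theta × beta = 13 × 20 = 260  ✓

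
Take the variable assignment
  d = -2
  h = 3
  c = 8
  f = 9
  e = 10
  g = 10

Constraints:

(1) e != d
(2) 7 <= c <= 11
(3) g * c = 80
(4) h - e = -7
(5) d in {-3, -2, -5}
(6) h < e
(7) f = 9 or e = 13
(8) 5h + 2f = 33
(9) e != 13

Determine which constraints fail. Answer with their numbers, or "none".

(1) e = 10, d = -2; distinct  ✓
(2) c = 8 lies in [7, 11]  ✓
(3) g * c = 10 * 8 = 80  ✓
(4) h - e = 3 - 10 = -7  ✓
(5) d = -2 is in {-3, -2, -5}  ✓
(6) h = 3, e = 10; 3 < 10  ✓
(7) f = 9 = 9 (first disjunct)  ✓
(8) 5h + 2f = 5(3) + 2(9) = 33  ✓
(9) e = 10, and 10 ≠ 13  ✓

Yes — all constraints hold.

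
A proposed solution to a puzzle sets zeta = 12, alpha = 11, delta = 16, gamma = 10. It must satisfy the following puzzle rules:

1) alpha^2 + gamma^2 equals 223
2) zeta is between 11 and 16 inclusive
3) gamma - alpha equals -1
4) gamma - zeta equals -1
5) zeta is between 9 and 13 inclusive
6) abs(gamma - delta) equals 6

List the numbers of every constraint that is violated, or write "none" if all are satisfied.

No — constraints 1, 4 are not satisfied.

1) alpha^2 + gamma^2 = 11^2 + 10^2 = 121 + 100 = 221, not 223 — violated.
2) zeta = 12 lies in [11, 16] — OK.
3) gamma - alpha = 10 - 11 = -1 — OK.
4) gamma - zeta = 10 - 12 = -2, not -1 — violated.
5) zeta = 12 lies in [9, 13] — OK.
6) abs(10 - 16) = 6 — OK.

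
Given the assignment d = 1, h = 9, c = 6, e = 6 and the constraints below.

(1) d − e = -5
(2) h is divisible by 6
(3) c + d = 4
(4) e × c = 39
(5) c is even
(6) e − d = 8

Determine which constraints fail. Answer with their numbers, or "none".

Constraints 2, 3, 4, and 6 do not hold.

(1) d − e = 1 − 6 = -5 — satisfied.
(2) 9 = 6×1 + 3, so 6 does not divide 9 — violated.
(3) c + d = 6 + 1 = 7, not 4 — violated.
(4) e × c = 6 × 6 = 36, not 39 — violated.
(5) c = 6 is even — satisfied.
(6) e − d = 6 − 1 = 5, not 8 — violated.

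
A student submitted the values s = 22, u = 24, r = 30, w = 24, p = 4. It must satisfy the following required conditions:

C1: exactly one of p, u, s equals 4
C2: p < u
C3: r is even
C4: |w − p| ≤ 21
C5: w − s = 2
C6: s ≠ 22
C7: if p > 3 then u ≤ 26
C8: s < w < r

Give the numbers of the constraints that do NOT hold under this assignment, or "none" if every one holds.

Constraint 6 does not hold.

C1: p=4, u=24, s=22; 1 of them equals 4 — holds.
C2: p = 4, u = 24; 4 < 24 — holds.
C3: r = 30 is even — holds.
C4: |24 − 4| = 20; 20 ≤ 21 — holds.
C5: w − s = 24 − 22 = 2 — holds.
C6: s = 22, but 22 is required to differ — does not hold.
C7: p = 4 > 3, so we need u ≤ 26; u = 24 ≤ 26 — holds.
C8: values 22 < 24 < 30 — holds.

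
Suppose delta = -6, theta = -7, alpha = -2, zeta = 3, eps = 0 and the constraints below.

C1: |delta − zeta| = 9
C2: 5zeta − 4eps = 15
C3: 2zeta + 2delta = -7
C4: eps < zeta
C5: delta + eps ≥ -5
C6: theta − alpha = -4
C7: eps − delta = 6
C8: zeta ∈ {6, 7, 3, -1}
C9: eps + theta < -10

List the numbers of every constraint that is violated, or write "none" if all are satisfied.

Constraints 3, 5, 6, and 9 do not hold.

C1: |-6 − 3| = 9  ✓
C2: 5zeta − 4eps = 5(3) − 4(0) = 15  ✓
C3: 2zeta + 2delta = 2(3) + 2(-6) = -6, not -7  ✗
C4: eps = 0, zeta = 3; 0 < 3  ✓
C5: delta + eps = -6 + 0 = -6; -6 < -5, bound -5 not met  ✗
C6: theta − alpha = -7 − (-2) = -5, not -4  ✗
C7: eps − delta = 0 − (-6) = 6  ✓
C8: zeta = 3 is in {6, 7, 3, -1}  ✓
C9: eps + theta = 0 + (-7) = -7; -7 ≥ -10, bound -10 not met  ✗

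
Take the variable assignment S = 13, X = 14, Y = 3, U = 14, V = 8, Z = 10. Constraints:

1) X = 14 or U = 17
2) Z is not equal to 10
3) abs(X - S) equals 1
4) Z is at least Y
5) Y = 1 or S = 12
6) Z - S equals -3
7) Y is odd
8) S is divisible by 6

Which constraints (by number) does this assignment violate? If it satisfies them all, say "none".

Constraints 2, 5, and 8 do not hold.

1) X = 14 = 14 (first disjunct) — holds.
2) Z = 10, but 10 is required to differ — does not hold.
3) abs(14 - 13) = 1 — holds.
4) Z = 10, Y = 3; 10 ≥ 3 — holds.
5) Y = 3 ≠ 1 and S = 13 ≠ 12; both disjuncts false — does not hold.
6) Z - S = 10 - 13 = -3 — holds.
7) Y = 3 is odd — holds.
8) 13 = 6*2 + 1, so 6 does not divide 13 — does not hold.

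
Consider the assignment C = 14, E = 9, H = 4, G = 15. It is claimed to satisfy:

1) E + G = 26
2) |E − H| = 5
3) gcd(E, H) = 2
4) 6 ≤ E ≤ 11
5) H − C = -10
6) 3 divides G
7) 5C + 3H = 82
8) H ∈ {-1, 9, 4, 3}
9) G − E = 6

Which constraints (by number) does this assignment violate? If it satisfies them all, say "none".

1) E + G = 9 + 15 = 24, not 26  false
2) |9 − 4| = 5  true
3) gcd(9, 4) = 1, not 2  false
4) E = 9 lies in [6, 11]  true
5) H − C = 4 − 14 = -10  true
6) 15 / 3 = 5, so 3 divides 15  true
7) 5C + 3H = 5(14) + 3(4) = 82  true
8) H = 4 is in {-1, 9, 4, 3}  true
9) G − E = 15 − 9 = 6  true

Violated: 1 and 3.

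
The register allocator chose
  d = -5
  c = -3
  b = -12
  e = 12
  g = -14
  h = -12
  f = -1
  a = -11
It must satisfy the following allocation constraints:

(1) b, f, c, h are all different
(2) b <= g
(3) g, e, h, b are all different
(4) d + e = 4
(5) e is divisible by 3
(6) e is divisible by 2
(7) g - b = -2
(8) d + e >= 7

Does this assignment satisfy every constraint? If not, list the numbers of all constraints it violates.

No — constraints 1, 2, 3, and 4 are not satisfied.

(1) b = h = -12, not all different — violated.
(2) b = -12, g = -14; -12 > -14 (want ≤) — violated.
(3) h = b = -12, not all different — violated.
(4) d + e = -5 + 12 = 7, not 4 — violated.
(5) 12 / 3 = 4, so 3 divides 12 — satisfied.
(6) 12 / 2 = 6, so 2 divides 12 — satisfied.
(7) g - b = -14 - (-12) = -2 — satisfied.
(8) d + e = -5 + 12 = 7; 7 ≥ 7 — satisfied.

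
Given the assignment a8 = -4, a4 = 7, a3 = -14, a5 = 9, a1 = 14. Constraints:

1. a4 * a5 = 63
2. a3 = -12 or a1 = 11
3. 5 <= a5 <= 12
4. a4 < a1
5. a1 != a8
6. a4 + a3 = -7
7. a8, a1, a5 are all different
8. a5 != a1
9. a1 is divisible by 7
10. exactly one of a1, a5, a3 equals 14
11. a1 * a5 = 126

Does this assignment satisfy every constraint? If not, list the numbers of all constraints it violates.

No — constraint 2 is not satisfied.

1. a4 * a5 = 7 * 9 = 63 — holds.
2. a3 = -14 ≠ -12 and a1 = 14 ≠ 11; both disjuncts false — does not hold.
3. a5 = 9 lies in [5, 12] — holds.
4. a4 = 7, a1 = 14; 7 < 14 — holds.
5. a1 = 14, a8 = -4; distinct — holds.
6. a4 + a3 = 7 + (-14) = -7 — holds.
7. values -4, 14, 9 are pairwise distinct — holds.
8. a5 = 9, a1 = 14; distinct — holds.
9. 14 / 7 = 2, so 7 divides 14 — holds.
10. a1=14, a5=9, a3=-14; 1 of them equals 14 — holds.
11. a1 * a5 = 14 * 9 = 126 — holds.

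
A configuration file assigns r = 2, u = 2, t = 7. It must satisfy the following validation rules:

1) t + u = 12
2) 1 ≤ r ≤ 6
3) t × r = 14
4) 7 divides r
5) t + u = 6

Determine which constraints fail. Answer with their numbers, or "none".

1) t + u = 7 + 2 = 9, not 12  FAIL
2) r = 2 lies in [1, 6]  OK
3) t × r = 7 × 2 = 14  OK
4) 2 = 7×0 + 2, so 7 does not divide 2  FAIL
5) t + u = 7 + 2 = 9, not 6  FAIL

No — constraints 1, 4, 5 are not satisfied.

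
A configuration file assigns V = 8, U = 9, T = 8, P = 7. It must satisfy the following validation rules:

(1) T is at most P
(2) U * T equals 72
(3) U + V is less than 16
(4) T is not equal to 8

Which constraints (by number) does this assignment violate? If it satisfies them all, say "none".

(1) T = 8, P = 7; 8 > 7 (want ≤) — violated.
(2) U * T = 9 * 8 = 72 — satisfied.
(3) U + V = 9 + 8 = 17; 17 ≥ 16, bound 16 not met — violated.
(4) T = 8, but 8 is required to differ — violated.

Constraints 1, 3, and 4 are violated.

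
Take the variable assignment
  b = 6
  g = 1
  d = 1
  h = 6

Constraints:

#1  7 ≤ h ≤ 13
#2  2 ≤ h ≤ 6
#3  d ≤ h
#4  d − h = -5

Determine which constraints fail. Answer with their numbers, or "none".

#1 h = 6 is outside [7, 13] — fails.
#2 h = 6 lies in [2, 6] — holds.
#3 d = 1, h = 6; 1 ≤ 6 — holds.
#4 d − h = 1 − 6 = -5 — holds.

No — constraint 1 is not satisfied.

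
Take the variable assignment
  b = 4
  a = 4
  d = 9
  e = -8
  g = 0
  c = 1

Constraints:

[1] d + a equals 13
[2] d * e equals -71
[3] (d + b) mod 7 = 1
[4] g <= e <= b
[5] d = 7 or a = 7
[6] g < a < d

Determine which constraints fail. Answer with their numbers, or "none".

[1] d + a = 9 + 4 = 13  yes
[2] d * e = 9 * (-8) = -72, not -71  no
[3] d + b = 13; 13 mod 7 = 6, not 1  no
[4] values 0, -8, 4; g = 0 is not <= e = -8  no
[5] d = 9 ≠ 7 and a = 4 ≠ 7; both disjuncts false  no
[6] values 0 < 4 < 9  yes

No — constraints 2, 3, 4, and 5 are not satisfied.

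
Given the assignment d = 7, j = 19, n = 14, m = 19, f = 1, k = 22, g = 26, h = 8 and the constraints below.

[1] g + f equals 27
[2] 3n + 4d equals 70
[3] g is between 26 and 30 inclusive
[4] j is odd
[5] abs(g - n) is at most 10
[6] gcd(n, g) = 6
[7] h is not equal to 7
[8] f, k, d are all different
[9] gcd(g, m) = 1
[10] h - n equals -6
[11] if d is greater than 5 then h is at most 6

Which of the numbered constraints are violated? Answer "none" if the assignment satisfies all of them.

[1] g + f = 26 + 1 = 27 — satisfied.
[2] 3n + 4d = 3(14) + 4(7) = 70 — satisfied.
[3] g = 26 lies in [26, 30] — satisfied.
[4] j = 19 is odd — satisfied.
[5] abs(26 - 14) = 12; 12 > 10, exceeds bound 10 — violated.
[6] gcd(14, 26) = 2, not 6 — violated.
[7] h = 8, and 8 ≠ 7 — satisfied.
[8] values 1, 22, 7 are pairwise distinct — satisfied.
[9] gcd(26, 19) = 1 — satisfied.
[10] h - n = 8 - 14 = -6 — satisfied.
[11] d = 7 > 5, so we need h ≤ 6; but h = 8 > 6 — violated.

The assignment fails constraints 5, 6, 11.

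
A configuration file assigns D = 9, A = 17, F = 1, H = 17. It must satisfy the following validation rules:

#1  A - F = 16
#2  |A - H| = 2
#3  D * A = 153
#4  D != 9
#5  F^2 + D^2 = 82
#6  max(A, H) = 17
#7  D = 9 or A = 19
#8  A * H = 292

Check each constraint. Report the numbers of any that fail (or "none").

Constraints 2, 4, and 8 are violated.

#1 A - F = 17 - 1 = 16 — OK.
#2 |17 - 17| = 0, not 2 — violated.
#3 D * A = 9 * 17 = 153 — OK.
#4 D = 9, but 9 is required to differ — violated.
#5 F^2 + D^2 = 1^2 + 9^2 = 1 + 81 = 82 — OK.
#6 max(17, 17) = 17 — OK.
#7 D = 9 = 9 (first disjunct) — OK.
#8 A * H = 17 * 17 = 289, not 292 — violated.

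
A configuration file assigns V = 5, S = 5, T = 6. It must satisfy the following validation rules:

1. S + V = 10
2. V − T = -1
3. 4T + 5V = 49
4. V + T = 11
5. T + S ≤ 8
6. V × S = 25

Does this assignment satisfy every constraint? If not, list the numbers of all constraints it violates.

Constraint 5 is violated.

1. S + V = 5 + 5 = 10  yes
2. V − T = 5 − 6 = -1  yes
3. 4T + 5V = 4(6) + 5(5) = 49  yes
4. V + T = 5 + 6 = 11  yes
5. T + S = 6 + 5 = 11; 11 > 8, bound 8 not met  no
6. V × S = 5 × 5 = 25  yes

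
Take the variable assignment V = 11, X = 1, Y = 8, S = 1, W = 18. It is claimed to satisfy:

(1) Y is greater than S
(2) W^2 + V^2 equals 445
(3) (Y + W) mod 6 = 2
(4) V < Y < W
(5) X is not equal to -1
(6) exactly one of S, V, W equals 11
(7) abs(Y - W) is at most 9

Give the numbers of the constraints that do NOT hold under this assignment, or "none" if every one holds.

(1) Y = 8, S = 1; 8 > 1 — holds.
(2) W^2 + V^2 = 18^2 + 11^2 = 324 + 121 = 445 — holds.
(3) Y + W = 26; 26 mod 6 = 2 — holds.
(4) values 11, 8, 18; V = 11 is not < Y = 8 — fails.
(5) X = 1, and 1 ≠ -1 — holds.
(6) S=1, V=11, W=18; 1 of them equals 11 — holds.
(7) abs(8 - 18) = 10; 10 > 9, exceeds bound 9 — fails.

Constraints 4 and 7 are violated.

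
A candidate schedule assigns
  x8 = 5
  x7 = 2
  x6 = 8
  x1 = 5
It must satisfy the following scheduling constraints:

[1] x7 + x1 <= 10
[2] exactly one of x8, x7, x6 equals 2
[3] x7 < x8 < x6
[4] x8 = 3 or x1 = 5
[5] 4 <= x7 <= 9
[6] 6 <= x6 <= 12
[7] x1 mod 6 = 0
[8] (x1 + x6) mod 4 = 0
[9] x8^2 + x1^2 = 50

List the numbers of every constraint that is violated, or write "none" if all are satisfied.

[1] x7 + x1 = 2 + 5 = 7; 7 ≤ 10 — OK.
[2] x8=5, x7=2, x6=8; 1 of them equals 2 — OK.
[3] values 2 < 5 < 8 — OK.
[4] x8 = 5 ≠ 3, but x1 = 5 = 5 (second disjunct) — OK.
[5] x7 = 2 is outside [4, 9] — violated.
[6] x6 = 8 lies in [6, 12] — OK.
[7] 5 mod 6 = 5, not 0 — violated.
[8] x1 + x6 = 13; 13 mod 4 = 1, not 0 — violated.
[9] x8^2 + x1^2 = 5^2 + 5^2 = 25 + 25 = 50 — OK.

No — constraints 5, 7, and 8 are not satisfied.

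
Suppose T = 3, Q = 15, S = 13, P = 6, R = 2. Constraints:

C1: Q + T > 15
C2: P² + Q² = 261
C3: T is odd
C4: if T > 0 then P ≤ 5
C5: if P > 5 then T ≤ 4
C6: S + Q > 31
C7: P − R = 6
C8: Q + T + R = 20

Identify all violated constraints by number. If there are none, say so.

Constraints 4, 6, and 7 are violated.

C1: Q + T = 15 + 3 = 18; 18 > 15 — satisfied.
C2: P² + Q² = 6² + 15² = 36 + 225 = 261 — satisfied.
C3: T = 3 is odd — satisfied.
C4: T = 3 > 0, so we need P ≤ 5; but P = 6 > 5 — violated.
C5: P = 6 > 5, so we need T ≤ 4; T = 3 ≤ 4 — satisfied.
C6: S + Q = 13 + 15 = 28; 28 ≤ 31, bound 31 not met — violated.
C7: P − R = 6 − 2 = 4, not 6 — violated.
C8: Q + T + R = 15 + 3 + 2 = 20 — satisfied.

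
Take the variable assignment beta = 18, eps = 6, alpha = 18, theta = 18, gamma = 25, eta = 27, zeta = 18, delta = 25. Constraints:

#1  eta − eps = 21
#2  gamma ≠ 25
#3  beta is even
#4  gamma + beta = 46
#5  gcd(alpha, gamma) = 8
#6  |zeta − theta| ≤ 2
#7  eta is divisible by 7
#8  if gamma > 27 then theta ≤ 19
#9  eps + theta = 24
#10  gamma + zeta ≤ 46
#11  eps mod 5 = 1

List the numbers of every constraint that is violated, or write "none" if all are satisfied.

#1 eta − eps = 27 − 6 = 21  holds
#2 gamma = 25, but 25 is required to differ  fails
#3 beta = 18 is even  holds
#4 gamma + beta = 25 + 18 = 43, not 46  fails
#5 gcd(18, 25) = 1, not 8  fails
#6 |18 − 18| = 0; 0 ≤ 2  holds
#7 27 = 7×3 + 6, so 7 does not divide 27  fails
#8 gamma = 25, not > 27; antecedent false, conditional vacuously true  holds
#9 eps + theta = 6 + 18 = 24  holds
#10 gamma + zeta = 25 + 18 = 43; 43 ≤ 46  holds
#11 6 mod 5 = 1  holds

Constraints 2, 4, 5, and 7 do not hold.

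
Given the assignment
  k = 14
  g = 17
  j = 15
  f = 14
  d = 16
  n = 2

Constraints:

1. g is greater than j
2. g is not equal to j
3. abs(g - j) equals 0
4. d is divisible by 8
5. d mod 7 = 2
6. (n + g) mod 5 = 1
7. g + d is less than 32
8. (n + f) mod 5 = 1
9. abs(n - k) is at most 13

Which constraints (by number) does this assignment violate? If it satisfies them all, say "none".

No — constraints 3, 6, and 7 are not satisfied.

1. g = 17, j = 15; 17 > 15  true
2. g = 17, j = 15; distinct  true
3. abs(17 - 15) = 2, not 0  false
4. 16 / 8 = 2, so 8 divides 16  true
5. 16 mod 7 = 2  true
6. n + g = 19; 19 mod 5 = 4, not 1  false
7. g + d = 17 + 16 = 33; 33 ≥ 32, bound 32 not met  false
8. n + f = 16; 16 mod 5 = 1  true
9. abs(2 - 14) = 12; 12 ≤ 13  true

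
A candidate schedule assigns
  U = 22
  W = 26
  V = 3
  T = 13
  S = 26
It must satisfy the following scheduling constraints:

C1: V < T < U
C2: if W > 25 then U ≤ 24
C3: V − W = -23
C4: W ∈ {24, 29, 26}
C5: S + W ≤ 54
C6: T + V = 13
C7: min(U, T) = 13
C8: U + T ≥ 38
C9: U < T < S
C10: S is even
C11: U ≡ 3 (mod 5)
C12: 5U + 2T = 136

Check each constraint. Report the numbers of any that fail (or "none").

No — constraints 6, 8, 9, and 11 are not satisfied.

C1: values 3 < 13 < 22 — holds.
C2: W = 26 > 25, so we need U ≤ 24; U = 22 ≤ 24 — holds.
C3: V − W = 3 − 26 = -23 — holds.
C4: W = 26 is in {24, 29, 26} — holds.
C5: S + W = 26 + 26 = 52; 52 ≤ 54 — holds.
C6: T + V = 13 + 3 = 16, not 13 — fails.
C7: min(22, 13) = 13 — holds.
C8: U + T = 22 + 13 = 35; 35 < 38, bound 38 not met — fails.
C9: values 22, 13, 26; U = 22 is not < T = 13 — fails.
C10: S = 26 is even — holds.
C11: 22 mod 5 = 2, not 3 — fails.
C12: 5U + 2T = 5(22) + 2(13) = 136 — holds.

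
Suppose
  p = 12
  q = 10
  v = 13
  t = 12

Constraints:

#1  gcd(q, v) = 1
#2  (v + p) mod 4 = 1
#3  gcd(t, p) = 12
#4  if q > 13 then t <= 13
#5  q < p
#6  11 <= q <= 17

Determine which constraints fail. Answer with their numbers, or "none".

Constraint 6 is violated.

#1 gcd(10, 13) = 1 — OK.
#2 v + p = 25; 25 mod 4 = 1 — OK.
#3 gcd(12, 12) = 12 — OK.
#4 q = 10, not > 13; antecedent false, conditional vacuously true — OK.
#5 q = 10, p = 12; 10 < 12 — OK.
#6 q = 10 is outside [11, 17] — violated.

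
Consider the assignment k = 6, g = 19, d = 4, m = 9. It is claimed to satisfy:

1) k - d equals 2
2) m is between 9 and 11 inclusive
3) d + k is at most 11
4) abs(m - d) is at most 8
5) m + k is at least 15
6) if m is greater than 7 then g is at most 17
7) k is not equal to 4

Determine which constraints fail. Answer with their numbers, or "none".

1) k - d = 6 - 4 = 2  ✔
2) m = 9 lies in [9, 11]  ✔
3) d + k = 4 + 6 = 10; 10 ≤ 11  ✔
4) abs(9 - 4) = 5; 5 ≤ 8  ✔
5) m + k = 9 + 6 = 15; 15 ≥ 15  ✔
6) m = 9 > 7, so we need g ≤ 17; but g = 19 > 17  ✘
7) k = 6, and 6 ≠ 4  ✔

Constraint 6 does not hold.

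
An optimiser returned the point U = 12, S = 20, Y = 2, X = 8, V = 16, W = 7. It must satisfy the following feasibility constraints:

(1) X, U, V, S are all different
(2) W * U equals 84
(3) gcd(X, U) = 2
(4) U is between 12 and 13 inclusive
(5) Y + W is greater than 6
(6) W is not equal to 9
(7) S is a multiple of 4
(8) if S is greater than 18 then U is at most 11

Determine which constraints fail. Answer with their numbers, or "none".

The assignment fails constraints 3, 8.

(1) values 8, 12, 16, 20 are pairwise distinct  OK
(2) W * U = 7 * 12 = 84  OK
(3) gcd(8, 12) = 4, not 2  FAIL
(4) U = 12 lies in [12, 13]  OK
(5) Y + W = 2 + 7 = 9; 9 > 6  OK
(6) W = 7, and 7 ≠ 9  OK
(7) 20 / 4 = 5, so 4 divides 20  OK
(8) S = 20 > 18, so we need U ≤ 11; but U = 12 > 11  FAIL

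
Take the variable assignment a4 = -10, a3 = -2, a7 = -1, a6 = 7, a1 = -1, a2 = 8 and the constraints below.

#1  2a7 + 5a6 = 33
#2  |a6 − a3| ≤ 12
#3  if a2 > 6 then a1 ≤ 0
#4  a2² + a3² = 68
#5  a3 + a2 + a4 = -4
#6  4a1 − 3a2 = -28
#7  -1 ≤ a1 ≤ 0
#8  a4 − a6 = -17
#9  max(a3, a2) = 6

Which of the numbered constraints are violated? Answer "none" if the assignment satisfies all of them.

No — constraint 9 is not satisfied.

#1 2a7 + 5a6 = 2(-1) + 5(7) = 33  yes
#2 |7 − (-2)| = 9; 9 ≤ 12  yes
#3 a2 = 8 > 6, so we need a1 ≤ 0; a1 = -1 ≤ 0  yes
#4 a2² + a3² = 8² + (-2)² = 64 + 4 = 68  yes
#5 a3 + a2 + a4 = -2 + 8 + (-10) = -4  yes
#6 4a1 − 3a2 = 4(-1) − 3(8) = -28  yes
#7 a1 = -1 lies in [-1, 0]  yes
#8 a4 − a6 = -10 − 7 = -17  yes
#9 max(-2, 8) = 8, not 6  no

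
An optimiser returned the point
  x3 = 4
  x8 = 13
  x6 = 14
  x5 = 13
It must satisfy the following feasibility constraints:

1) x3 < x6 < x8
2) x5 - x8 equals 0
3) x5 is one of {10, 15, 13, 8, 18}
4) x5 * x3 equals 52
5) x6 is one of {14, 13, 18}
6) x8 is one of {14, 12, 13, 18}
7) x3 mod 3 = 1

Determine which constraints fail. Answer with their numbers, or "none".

The assignment fails constraint 1.

1) values 4, 14, 13; x6 = 14 is not < x8 = 13 — fails.
2) x5 - x8 = 13 - 13 = 0 — holds.
3) x5 = 13 is in {10, 15, 13, 8, 18} — holds.
4) x5 * x3 = 13 * 4 = 52 — holds.
5) x6 = 14 is in {14, 13, 18} — holds.
6) x8 = 13 is in {14, 12, 13, 18} — holds.
7) 4 mod 3 = 1 — holds.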